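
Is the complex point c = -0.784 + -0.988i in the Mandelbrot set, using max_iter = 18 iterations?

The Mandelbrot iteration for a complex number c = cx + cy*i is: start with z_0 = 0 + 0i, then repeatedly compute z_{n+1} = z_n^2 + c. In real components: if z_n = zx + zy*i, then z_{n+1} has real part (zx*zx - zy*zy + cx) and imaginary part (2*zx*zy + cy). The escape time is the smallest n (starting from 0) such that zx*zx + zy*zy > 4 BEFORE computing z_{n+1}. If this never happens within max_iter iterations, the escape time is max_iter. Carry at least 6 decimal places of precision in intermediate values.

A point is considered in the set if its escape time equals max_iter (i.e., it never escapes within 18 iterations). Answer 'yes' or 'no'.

z_0 = 0 + 0i, c = -0.7840 + -0.9880i
Iter 1: z = -0.7840 + -0.9880i, |z|^2 = 1.5908
Iter 2: z = -1.1455 + 0.5612i, |z|^2 = 1.6271
Iter 3: z = 0.2132 + -2.2737i, |z|^2 = 5.2150
Escaped at iteration 3

Answer: no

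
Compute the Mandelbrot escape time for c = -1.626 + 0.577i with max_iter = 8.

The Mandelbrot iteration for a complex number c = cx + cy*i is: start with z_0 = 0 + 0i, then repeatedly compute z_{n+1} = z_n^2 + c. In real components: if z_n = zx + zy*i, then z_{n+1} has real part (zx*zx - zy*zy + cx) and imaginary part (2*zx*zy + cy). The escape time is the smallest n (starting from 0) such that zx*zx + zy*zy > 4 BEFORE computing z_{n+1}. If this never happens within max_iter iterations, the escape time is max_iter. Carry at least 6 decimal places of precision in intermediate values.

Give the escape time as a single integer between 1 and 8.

z_0 = 0 + 0i, c = -1.6260 + 0.5770i
Iter 1: z = -1.6260 + 0.5770i, |z|^2 = 2.9768
Iter 2: z = 0.6849 + -1.2994i, |z|^2 = 2.1576
Iter 3: z = -2.8453 + -1.2030i, |z|^2 = 9.5430
Escaped at iteration 3

Answer: 3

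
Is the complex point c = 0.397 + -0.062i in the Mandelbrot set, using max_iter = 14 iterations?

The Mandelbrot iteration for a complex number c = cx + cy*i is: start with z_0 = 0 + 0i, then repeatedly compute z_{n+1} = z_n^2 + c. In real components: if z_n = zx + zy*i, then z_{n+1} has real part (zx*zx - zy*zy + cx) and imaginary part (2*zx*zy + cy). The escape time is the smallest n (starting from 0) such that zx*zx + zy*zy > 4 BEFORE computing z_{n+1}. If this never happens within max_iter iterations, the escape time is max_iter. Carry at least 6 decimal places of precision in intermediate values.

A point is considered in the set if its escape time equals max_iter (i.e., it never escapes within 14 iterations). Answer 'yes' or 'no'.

z_0 = 0 + 0i, c = 0.3970 + -0.0620i
Iter 1: z = 0.3970 + -0.0620i, |z|^2 = 0.1615
Iter 2: z = 0.5508 + -0.1112i, |z|^2 = 0.3157
Iter 3: z = 0.6880 + -0.1845i, |z|^2 = 0.5074
Iter 4: z = 0.8363 + -0.3159i, |z|^2 = 0.7991
Iter 5: z = 0.9965 + -0.5903i, |z|^2 = 1.3416
Iter 6: z = 1.0416 + -1.2386i, |z|^2 = 2.6190
Iter 7: z = -0.0521 + -2.6422i, |z|^2 = 6.9838
Escaped at iteration 7

Answer: no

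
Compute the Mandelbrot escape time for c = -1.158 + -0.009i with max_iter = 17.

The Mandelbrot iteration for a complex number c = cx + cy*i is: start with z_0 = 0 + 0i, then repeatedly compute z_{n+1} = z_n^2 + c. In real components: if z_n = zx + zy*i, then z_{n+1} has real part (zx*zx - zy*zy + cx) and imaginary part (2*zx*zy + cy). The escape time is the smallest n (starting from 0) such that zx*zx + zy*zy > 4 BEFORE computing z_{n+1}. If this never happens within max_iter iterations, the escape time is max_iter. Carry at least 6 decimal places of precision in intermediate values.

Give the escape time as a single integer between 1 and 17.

Answer: 17

Derivation:
z_0 = 0 + 0i, c = -1.1580 + -0.0090i
Iter 1: z = -1.1580 + -0.0090i, |z|^2 = 1.3410
Iter 2: z = 0.1829 + 0.0118i, |z|^2 = 0.0336
Iter 3: z = -1.1247 + -0.0047i, |z|^2 = 1.2650
Iter 4: z = 0.1069 + 0.0015i, |z|^2 = 0.0114
Iter 5: z = -1.1466 + -0.0087i, |z|^2 = 1.3147
Iter 6: z = 0.1566 + 0.0109i, |z|^2 = 0.0246
Iter 7: z = -1.1336 + -0.0056i, |z|^2 = 1.2851
Iter 8: z = 0.1270 + 0.0037i, |z|^2 = 0.0162
Iter 9: z = -1.1419 + -0.0081i, |z|^2 = 1.3039
Iter 10: z = 0.1458 + 0.0094i, |z|^2 = 0.0213
Iter 11: z = -1.1368 + -0.0063i, |z|^2 = 1.2924
Iter 12: z = 0.1343 + 0.0052i, |z|^2 = 0.0181
Iter 13: z = -1.1400 + -0.0076i, |z|^2 = 1.2996
Iter 14: z = 0.1415 + 0.0083i, |z|^2 = 0.0201
Iter 15: z = -1.1380 + -0.0066i, |z|^2 = 1.2952
Iter 16: z = 0.1371 + 0.0061i, |z|^2 = 0.0188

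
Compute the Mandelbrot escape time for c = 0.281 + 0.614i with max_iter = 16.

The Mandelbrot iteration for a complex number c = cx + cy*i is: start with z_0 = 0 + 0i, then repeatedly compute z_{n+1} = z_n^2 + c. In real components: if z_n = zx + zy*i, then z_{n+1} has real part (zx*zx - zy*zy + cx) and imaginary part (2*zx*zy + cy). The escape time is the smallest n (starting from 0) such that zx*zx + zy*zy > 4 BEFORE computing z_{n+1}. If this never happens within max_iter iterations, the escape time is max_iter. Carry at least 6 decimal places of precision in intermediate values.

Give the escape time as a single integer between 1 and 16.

Answer: 16

Derivation:
z_0 = 0 + 0i, c = 0.2810 + 0.6140i
Iter 1: z = 0.2810 + 0.6140i, |z|^2 = 0.4560
Iter 2: z = -0.0170 + 0.9591i, |z|^2 = 0.9201
Iter 3: z = -0.6385 + 0.5813i, |z|^2 = 0.7456
Iter 4: z = 0.3508 + -0.1284i, |z|^2 = 0.1395
Iter 5: z = 0.3876 + 0.5239i, |z|^2 = 0.4247
Iter 6: z = 0.1567 + 1.0201i, |z|^2 = 1.0652
Iter 7: z = -0.7351 + 0.9337i, |z|^2 = 1.4121
Iter 8: z = -0.0504 + -0.7587i, |z|^2 = 0.5781
Iter 9: z = -0.2920 + 0.6905i, |z|^2 = 0.5621
Iter 10: z = -0.1105 + 0.2107i, |z|^2 = 0.0566
Iter 11: z = 0.2488 + 0.5674i, |z|^2 = 0.3839
Iter 12: z = 0.0209 + 0.8964i, |z|^2 = 0.8039
Iter 13: z = -0.5221 + 0.6515i, |z|^2 = 0.6970
Iter 14: z = 0.1291 + -0.0663i, |z|^2 = 0.0211
Iter 15: z = 0.2933 + 0.5969i, |z|^2 = 0.4423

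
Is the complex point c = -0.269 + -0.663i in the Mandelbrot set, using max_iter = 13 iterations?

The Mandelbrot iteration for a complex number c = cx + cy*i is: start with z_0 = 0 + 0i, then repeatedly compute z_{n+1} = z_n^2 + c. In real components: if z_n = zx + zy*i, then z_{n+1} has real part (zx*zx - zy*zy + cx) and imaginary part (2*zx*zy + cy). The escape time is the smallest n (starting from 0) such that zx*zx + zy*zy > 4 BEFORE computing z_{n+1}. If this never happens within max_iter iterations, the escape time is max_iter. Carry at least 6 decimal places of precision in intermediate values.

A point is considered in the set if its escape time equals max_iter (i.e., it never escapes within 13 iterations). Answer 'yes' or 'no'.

Answer: yes

Derivation:
z_0 = 0 + 0i, c = -0.2690 + -0.6630i
Iter 1: z = -0.2690 + -0.6630i, |z|^2 = 0.5119
Iter 2: z = -0.6362 + -0.3063i, |z|^2 = 0.4986
Iter 3: z = 0.0419 + -0.2733i, |z|^2 = 0.0764
Iter 4: z = -0.3419 + -0.6859i, |z|^2 = 0.5874
Iter 5: z = -0.6226 + -0.1940i, |z|^2 = 0.4252
Iter 6: z = 0.0810 + -0.4215i, |z|^2 = 0.1842
Iter 7: z = -0.4401 + -0.7313i, |z|^2 = 0.7284
Iter 8: z = -0.6101 + -0.0193i, |z|^2 = 0.3726
Iter 9: z = 0.1028 + -0.6394i, |z|^2 = 0.4194
Iter 10: z = -0.6673 + -0.7945i, |z|^2 = 1.0764
Iter 11: z = -0.4550 + 0.3973i, |z|^2 = 0.3648
Iter 12: z = -0.2198 + -1.0245i, |z|^2 = 1.0979
Did not escape in 13 iterations → in set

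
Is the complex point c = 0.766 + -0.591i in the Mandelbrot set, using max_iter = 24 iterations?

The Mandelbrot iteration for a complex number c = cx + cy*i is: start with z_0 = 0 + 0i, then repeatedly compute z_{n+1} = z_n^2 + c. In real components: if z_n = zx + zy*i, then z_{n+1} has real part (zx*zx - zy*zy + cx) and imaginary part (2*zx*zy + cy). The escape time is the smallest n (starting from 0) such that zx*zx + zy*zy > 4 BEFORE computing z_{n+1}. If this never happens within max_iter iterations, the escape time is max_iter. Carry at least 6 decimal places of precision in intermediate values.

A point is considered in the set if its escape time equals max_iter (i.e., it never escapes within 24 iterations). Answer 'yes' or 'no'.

Answer: no

Derivation:
z_0 = 0 + 0i, c = 0.7660 + -0.5910i
Iter 1: z = 0.7660 + -0.5910i, |z|^2 = 0.9360
Iter 2: z = 1.0035 + -1.4964i, |z|^2 = 3.2462
Iter 3: z = -0.4663 + -3.5942i, |z|^2 = 13.1359
Escaped at iteration 3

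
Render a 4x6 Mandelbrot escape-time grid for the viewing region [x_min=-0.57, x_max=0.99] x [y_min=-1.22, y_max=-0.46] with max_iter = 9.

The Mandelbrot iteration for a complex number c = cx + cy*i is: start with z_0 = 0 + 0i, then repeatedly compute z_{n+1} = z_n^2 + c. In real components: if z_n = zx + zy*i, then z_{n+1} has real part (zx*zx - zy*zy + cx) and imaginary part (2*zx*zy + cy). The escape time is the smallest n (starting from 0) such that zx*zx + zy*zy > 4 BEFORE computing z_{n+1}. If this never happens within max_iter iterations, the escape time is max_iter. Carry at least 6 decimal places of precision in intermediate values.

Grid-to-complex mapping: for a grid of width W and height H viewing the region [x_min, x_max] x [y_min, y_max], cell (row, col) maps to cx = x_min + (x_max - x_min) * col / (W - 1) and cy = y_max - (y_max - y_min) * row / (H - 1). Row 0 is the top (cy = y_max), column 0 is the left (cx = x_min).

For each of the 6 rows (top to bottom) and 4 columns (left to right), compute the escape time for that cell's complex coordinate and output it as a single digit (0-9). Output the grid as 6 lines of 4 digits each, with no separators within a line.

(row=0, col=0): c = -0.5700 + -0.4600i → escape time 9
(row=0, col=1): c = -0.0500 + -0.4600i → escape time 9
(row=0, col=2): c = 0.4700 + -0.4600i → escape time 6
(row=0, col=3): c = 0.9900 + -0.4600i → escape time 2
(row=1, col=0): c = -0.5700 + -0.6120i → escape time 9
(row=1, col=1): c = -0.0500 + -0.6120i → escape time 9
(row=1, col=2): c = 0.4700 + -0.6120i → escape time 5
(row=1, col=3): c = 0.9900 + -0.6120i → escape time 2
(row=2, col=0): c = -0.5700 + -0.7640i → escape time 5
(row=2, col=1): c = -0.0500 + -0.7640i → escape time 9
(row=2, col=2): c = 0.4700 + -0.7640i → escape time 3
(row=2, col=3): c = 0.9900 + -0.7640i → escape time 2
(row=3, col=0): c = -0.5700 + -0.9160i → escape time 4
(row=3, col=1): c = -0.0500 + -0.9160i → escape time 9
(row=3, col=2): c = 0.4700 + -0.9160i → escape time 3
(row=3, col=3): c = 0.9900 + -0.9160i → escape time 2
(row=4, col=0): c = -0.5700 + -1.0680i → escape time 4
(row=4, col=1): c = -0.0500 + -1.0680i → escape time 5
(row=4, col=2): c = 0.4700 + -1.0680i → escape time 2
(row=4, col=3): c = 0.9900 + -1.0680i → escape time 2
(row=5, col=0): c = -0.5700 + -1.2200i → escape time 3
(row=5, col=1): c = -0.0500 + -1.2200i → escape time 3
(row=5, col=2): c = 0.4700 + -1.2200i → escape time 2
(row=5, col=3): c = 0.9900 + -1.2200i → escape time 2

Answer: 9962
9952
5932
4932
4522
3322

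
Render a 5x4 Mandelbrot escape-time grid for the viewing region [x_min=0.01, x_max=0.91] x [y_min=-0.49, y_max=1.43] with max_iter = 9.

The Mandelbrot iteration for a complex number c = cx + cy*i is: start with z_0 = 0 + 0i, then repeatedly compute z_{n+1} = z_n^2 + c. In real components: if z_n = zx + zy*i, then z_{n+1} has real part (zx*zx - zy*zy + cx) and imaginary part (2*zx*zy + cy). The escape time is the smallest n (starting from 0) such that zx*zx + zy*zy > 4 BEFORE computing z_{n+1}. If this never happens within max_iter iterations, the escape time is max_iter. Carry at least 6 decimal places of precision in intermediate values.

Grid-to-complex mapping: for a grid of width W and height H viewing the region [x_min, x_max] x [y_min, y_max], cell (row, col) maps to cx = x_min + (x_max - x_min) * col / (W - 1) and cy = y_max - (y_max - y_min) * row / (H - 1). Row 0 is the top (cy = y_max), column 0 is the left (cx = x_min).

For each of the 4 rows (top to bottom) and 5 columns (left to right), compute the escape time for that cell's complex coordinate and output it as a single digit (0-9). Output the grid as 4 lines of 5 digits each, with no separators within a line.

(row=0, col=0): c = 0.0100 + 1.4300i → escape time 2
(row=0, col=1): c = 0.2350 + 1.4300i → escape time 2
(row=0, col=2): c = 0.4600 + 1.4300i → escape time 2
(row=0, col=3): c = 0.6850 + 1.4300i → escape time 2
(row=0, col=4): c = 0.9100 + 1.4300i → escape time 2
(row=1, col=0): c = 0.0100 + 0.7900i → escape time 9
(row=1, col=1): c = 0.2350 + 0.7900i → escape time 5
(row=1, col=2): c = 0.4600 + 0.7900i → escape time 3
(row=1, col=3): c = 0.6850 + 0.7900i → escape time 3
(row=1, col=4): c = 0.9100 + 0.7900i → escape time 2
(row=2, col=0): c = 0.0100 + 0.1500i → escape time 9
(row=2, col=1): c = 0.2350 + 0.1500i → escape time 9
(row=2, col=2): c = 0.4600 + 0.1500i → escape time 6
(row=2, col=3): c = 0.6850 + 0.1500i → escape time 3
(row=2, col=4): c = 0.9100 + 0.1500i → escape time 3
(row=3, col=0): c = 0.0100 + -0.4900i → escape time 9
(row=3, col=1): c = 0.2350 + -0.4900i → escape time 9
(row=3, col=2): c = 0.4600 + -0.4900i → escape time 6
(row=3, col=3): c = 0.6850 + -0.4900i → escape time 3
(row=3, col=4): c = 0.9100 + -0.4900i → escape time 2

Answer: 22222
95332
99633
99632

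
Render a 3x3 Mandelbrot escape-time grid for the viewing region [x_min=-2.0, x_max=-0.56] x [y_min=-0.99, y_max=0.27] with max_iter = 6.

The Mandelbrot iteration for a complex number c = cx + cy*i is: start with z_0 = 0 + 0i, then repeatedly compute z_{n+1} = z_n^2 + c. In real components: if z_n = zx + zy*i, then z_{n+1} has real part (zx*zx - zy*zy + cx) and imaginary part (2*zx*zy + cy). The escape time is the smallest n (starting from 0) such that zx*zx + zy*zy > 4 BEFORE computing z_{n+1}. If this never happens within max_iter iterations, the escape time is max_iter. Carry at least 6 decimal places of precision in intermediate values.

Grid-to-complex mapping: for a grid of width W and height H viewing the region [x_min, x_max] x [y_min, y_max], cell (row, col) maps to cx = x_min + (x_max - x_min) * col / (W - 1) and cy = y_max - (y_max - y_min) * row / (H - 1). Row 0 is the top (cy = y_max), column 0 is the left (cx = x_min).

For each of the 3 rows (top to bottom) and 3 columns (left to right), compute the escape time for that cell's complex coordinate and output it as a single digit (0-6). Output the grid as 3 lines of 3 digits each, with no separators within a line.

Answer: 166
166
134

Derivation:
(row=0, col=0): c = -2.0000 + 0.2700i → escape time 1
(row=0, col=1): c = -1.2800 + 0.2700i → escape time 6
(row=0, col=2): c = -0.5600 + 0.2700i → escape time 6
(row=1, col=0): c = -2.0000 + -0.3600i → escape time 1
(row=1, col=1): c = -1.2800 + -0.3600i → escape time 6
(row=1, col=2): c = -0.5600 + -0.3600i → escape time 6
(row=2, col=0): c = -2.0000 + -0.9900i → escape time 1
(row=2, col=1): c = -1.2800 + -0.9900i → escape time 3
(row=2, col=2): c = -0.5600 + -0.9900i → escape time 4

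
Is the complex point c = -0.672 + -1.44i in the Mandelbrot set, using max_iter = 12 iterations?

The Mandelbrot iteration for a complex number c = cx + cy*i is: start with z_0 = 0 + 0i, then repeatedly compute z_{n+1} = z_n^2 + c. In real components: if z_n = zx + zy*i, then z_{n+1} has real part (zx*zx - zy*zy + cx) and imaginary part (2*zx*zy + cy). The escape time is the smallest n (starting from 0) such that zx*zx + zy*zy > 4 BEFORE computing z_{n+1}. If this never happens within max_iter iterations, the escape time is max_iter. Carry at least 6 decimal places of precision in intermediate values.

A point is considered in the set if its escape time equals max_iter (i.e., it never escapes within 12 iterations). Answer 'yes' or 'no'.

Answer: no

Derivation:
z_0 = 0 + 0i, c = -0.6720 + -1.4400i
Iter 1: z = -0.6720 + -1.4400i, |z|^2 = 2.5252
Iter 2: z = -2.2940 + 0.4954i, |z|^2 = 5.5079
Escaped at iteration 2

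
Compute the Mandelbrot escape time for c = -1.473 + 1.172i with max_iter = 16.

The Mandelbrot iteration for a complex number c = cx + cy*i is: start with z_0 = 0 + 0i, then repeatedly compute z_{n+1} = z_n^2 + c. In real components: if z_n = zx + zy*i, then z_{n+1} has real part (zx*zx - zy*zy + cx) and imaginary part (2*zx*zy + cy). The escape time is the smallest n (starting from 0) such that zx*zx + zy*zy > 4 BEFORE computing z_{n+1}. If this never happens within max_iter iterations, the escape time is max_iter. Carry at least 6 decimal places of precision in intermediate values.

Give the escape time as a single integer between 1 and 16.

z_0 = 0 + 0i, c = -1.4730 + 1.1720i
Iter 1: z = -1.4730 + 1.1720i, |z|^2 = 3.5433
Iter 2: z = -0.6769 + -2.2807i, |z|^2 = 5.6598
Escaped at iteration 2

Answer: 2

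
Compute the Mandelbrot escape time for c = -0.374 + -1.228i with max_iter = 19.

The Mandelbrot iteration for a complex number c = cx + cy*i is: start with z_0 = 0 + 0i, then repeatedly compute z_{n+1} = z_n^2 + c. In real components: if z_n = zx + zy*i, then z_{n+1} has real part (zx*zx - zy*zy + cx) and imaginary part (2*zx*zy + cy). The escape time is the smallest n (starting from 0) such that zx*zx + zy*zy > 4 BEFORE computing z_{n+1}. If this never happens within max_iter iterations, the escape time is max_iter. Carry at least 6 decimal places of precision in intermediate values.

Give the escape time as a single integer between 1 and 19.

z_0 = 0 + 0i, c = -0.3740 + -1.2280i
Iter 1: z = -0.3740 + -1.2280i, |z|^2 = 1.6479
Iter 2: z = -1.7421 + -0.3095i, |z|^2 = 3.1307
Iter 3: z = 2.5652 + -0.1498i, |z|^2 = 6.6026
Escaped at iteration 3

Answer: 3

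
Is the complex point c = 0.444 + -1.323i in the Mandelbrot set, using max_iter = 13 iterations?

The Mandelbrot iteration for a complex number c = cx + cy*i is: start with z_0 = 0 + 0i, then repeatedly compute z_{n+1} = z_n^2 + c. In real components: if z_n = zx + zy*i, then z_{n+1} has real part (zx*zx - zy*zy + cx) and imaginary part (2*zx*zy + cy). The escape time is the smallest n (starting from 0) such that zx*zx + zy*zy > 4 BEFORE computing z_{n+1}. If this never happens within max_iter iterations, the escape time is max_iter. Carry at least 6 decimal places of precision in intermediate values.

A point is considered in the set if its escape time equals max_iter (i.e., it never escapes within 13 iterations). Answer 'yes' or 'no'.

Answer: no

Derivation:
z_0 = 0 + 0i, c = 0.4440 + -1.3230i
Iter 1: z = 0.4440 + -1.3230i, |z|^2 = 1.9475
Iter 2: z = -1.1092 + -2.4978i, |z|^2 = 7.4694
Escaped at iteration 2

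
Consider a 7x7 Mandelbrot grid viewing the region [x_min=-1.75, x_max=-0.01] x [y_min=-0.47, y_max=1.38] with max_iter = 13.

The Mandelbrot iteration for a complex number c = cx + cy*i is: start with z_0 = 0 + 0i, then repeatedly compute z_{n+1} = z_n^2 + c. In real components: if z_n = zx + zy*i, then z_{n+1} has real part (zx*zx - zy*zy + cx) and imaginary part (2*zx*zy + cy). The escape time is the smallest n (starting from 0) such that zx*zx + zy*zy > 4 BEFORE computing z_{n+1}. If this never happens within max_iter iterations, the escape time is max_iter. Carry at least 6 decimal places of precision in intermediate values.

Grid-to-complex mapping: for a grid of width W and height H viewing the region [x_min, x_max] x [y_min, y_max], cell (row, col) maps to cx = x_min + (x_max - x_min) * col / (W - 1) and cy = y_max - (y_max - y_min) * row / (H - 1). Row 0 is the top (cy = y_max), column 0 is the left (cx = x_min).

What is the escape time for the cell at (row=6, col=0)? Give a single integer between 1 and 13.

z_0 = 0 + 0i, c = -1.7500 + -0.4700i
Iter 1: z = -1.7500 + -0.4700i, |z|^2 = 3.2834
Iter 2: z = 1.0916 + 1.1750i, |z|^2 = 2.5722
Iter 3: z = -1.9390 + 2.0953i, |z|^2 = 8.1500
Escaped at iteration 3

Answer: 3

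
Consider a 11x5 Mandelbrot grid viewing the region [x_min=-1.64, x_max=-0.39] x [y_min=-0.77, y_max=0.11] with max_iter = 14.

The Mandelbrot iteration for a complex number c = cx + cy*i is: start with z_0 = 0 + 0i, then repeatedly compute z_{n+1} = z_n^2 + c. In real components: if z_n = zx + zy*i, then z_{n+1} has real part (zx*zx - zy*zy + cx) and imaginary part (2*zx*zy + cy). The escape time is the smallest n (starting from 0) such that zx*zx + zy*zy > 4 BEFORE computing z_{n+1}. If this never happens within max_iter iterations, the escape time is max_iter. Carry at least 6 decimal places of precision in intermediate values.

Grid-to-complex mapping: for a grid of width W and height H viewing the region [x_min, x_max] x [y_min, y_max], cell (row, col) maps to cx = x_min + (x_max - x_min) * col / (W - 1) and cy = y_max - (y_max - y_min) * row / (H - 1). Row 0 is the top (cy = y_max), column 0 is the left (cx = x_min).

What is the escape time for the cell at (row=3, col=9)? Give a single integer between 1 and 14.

z_0 = 0 + 0i, c = -0.5150 + -0.5500i
Iter 1: z = -0.5150 + -0.5500i, |z|^2 = 0.5677
Iter 2: z = -0.5523 + 0.0165i, |z|^2 = 0.3053
Iter 3: z = -0.2103 + -0.5682i, |z|^2 = 0.3671
Iter 4: z = -0.7937 + -0.3110i, |z|^2 = 0.7267
Iter 5: z = 0.0182 + -0.0563i, |z|^2 = 0.0035
Iter 6: z = -0.5178 + -0.5520i, |z|^2 = 0.5729
Iter 7: z = -0.5516 + 0.0217i, |z|^2 = 0.3047
Iter 8: z = -0.2112 + -0.5740i, |z|^2 = 0.3741
Iter 9: z = -0.7998 + -0.3075i, |z|^2 = 0.7343
Iter 10: z = 0.0302 + -0.0580i, |z|^2 = 0.0043
Iter 11: z = -0.5175 + -0.5535i, |z|^2 = 0.5741
Iter 12: z = -0.5536 + 0.0228i, |z|^2 = 0.3070
Iter 13: z = -0.2090 + -0.5753i, |z|^2 = 0.3746

Answer: 14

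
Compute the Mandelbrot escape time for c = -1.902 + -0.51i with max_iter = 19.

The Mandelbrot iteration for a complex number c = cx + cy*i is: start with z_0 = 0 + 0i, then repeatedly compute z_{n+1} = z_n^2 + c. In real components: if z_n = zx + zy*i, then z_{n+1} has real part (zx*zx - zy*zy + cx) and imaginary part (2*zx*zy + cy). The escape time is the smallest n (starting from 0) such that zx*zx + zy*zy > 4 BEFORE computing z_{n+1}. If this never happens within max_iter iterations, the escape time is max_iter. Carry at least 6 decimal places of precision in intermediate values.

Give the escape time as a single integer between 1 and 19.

z_0 = 0 + 0i, c = -1.9020 + -0.5100i
Iter 1: z = -1.9020 + -0.5100i, |z|^2 = 3.8777
Iter 2: z = 1.4555 + 1.4300i, |z|^2 = 4.1635
Escaped at iteration 2

Answer: 2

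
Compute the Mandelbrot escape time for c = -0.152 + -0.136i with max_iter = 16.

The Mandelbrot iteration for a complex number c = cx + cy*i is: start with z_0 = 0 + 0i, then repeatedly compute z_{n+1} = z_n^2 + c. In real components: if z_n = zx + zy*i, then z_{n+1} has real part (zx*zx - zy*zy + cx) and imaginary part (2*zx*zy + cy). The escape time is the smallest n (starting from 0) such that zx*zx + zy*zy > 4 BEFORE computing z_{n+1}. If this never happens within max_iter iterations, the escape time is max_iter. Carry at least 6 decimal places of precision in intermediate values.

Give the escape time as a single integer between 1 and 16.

z_0 = 0 + 0i, c = -0.1520 + -0.1360i
Iter 1: z = -0.1520 + -0.1360i, |z|^2 = 0.0416
Iter 2: z = -0.1474 + -0.0947i, |z|^2 = 0.0307
Iter 3: z = -0.1392 + -0.1081i, |z|^2 = 0.0311
Iter 4: z = -0.1443 + -0.1059i, |z|^2 = 0.0320
Iter 5: z = -0.1424 + -0.1054i, |z|^2 = 0.0314
Iter 6: z = -0.1428 + -0.1060i, |z|^2 = 0.0316
Iter 7: z = -0.1428 + -0.1057i, |z|^2 = 0.0316
Iter 8: z = -0.1428 + -0.1058i, |z|^2 = 0.0316
Iter 9: z = -0.1428 + -0.1058i, |z|^2 = 0.0316
Iter 10: z = -0.1428 + -0.1058i, |z|^2 = 0.0316
Iter 11: z = -0.1428 + -0.1058i, |z|^2 = 0.0316
Iter 12: z = -0.1428 + -0.1058i, |z|^2 = 0.0316
Iter 13: z = -0.1428 + -0.1058i, |z|^2 = 0.0316
Iter 14: z = -0.1428 + -0.1058i, |z|^2 = 0.0316
Iter 15: z = -0.1428 + -0.1058i, |z|^2 = 0.0316

Answer: 16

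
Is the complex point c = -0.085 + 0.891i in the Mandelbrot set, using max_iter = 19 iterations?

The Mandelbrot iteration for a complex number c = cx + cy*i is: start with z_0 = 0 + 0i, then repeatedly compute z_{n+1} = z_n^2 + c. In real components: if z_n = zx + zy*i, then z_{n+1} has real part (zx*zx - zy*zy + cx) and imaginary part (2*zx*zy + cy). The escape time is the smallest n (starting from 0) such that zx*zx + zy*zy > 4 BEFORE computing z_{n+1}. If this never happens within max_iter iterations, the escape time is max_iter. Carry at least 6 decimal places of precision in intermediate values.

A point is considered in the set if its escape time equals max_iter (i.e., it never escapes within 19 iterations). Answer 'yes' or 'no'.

z_0 = 0 + 0i, c = -0.0850 + 0.8910i
Iter 1: z = -0.0850 + 0.8910i, |z|^2 = 0.8011
Iter 2: z = -0.8717 + 0.7395i, |z|^2 = 1.3067
Iter 3: z = 0.1279 + -0.3982i, |z|^2 = 0.1749
Iter 4: z = -0.2272 + 0.7891i, |z|^2 = 0.6744
Iter 5: z = -0.6561 + 0.5324i, |z|^2 = 0.7139
Iter 6: z = 0.0621 + 0.1924i, |z|^2 = 0.0409
Iter 7: z = -0.1182 + 0.9149i, |z|^2 = 0.8510
Iter 8: z = -0.9081 + 0.6748i, |z|^2 = 1.2799
Iter 9: z = 0.2843 + -0.3345i, |z|^2 = 0.1927
Iter 10: z = -0.1161 + 0.7008i, |z|^2 = 0.5046
Iter 11: z = -0.5627 + 0.7283i, |z|^2 = 0.8471
Iter 12: z = -0.2988 + 0.0714i, |z|^2 = 0.0944
Iter 13: z = -0.0008 + 0.8484i, |z|^2 = 0.7197
Iter 14: z = -0.8047 + 0.8896i, |z|^2 = 1.4390
Iter 15: z = -0.2289 + -0.5408i, |z|^2 = 0.3449
Iter 16: z = -0.3251 + 1.1386i, |z|^2 = 1.4020
Iter 17: z = -1.2757 + 0.1508i, |z|^2 = 1.6502
Iter 18: z = 1.5197 + 0.5063i, |z|^2 = 2.5659
Did not escape in 19 iterations → in set

Answer: yes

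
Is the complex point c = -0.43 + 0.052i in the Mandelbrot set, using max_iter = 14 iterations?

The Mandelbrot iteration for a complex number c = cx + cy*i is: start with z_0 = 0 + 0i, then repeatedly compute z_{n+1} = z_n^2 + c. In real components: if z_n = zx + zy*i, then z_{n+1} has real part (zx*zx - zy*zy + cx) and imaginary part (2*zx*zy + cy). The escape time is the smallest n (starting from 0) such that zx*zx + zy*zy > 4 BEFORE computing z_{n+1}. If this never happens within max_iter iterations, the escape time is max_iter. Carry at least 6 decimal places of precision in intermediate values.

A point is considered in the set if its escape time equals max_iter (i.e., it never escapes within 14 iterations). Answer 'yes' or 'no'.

Answer: yes

Derivation:
z_0 = 0 + 0i, c = -0.4300 + 0.0520i
Iter 1: z = -0.4300 + 0.0520i, |z|^2 = 0.1876
Iter 2: z = -0.2478 + 0.0073i, |z|^2 = 0.0615
Iter 3: z = -0.3686 + 0.0484i, |z|^2 = 0.1382
Iter 4: z = -0.2964 + 0.0163i, |z|^2 = 0.0881
Iter 5: z = -0.3424 + 0.0423i, |z|^2 = 0.1190
Iter 6: z = -0.3146 + 0.0230i, |z|^2 = 0.0995
Iter 7: z = -0.3316 + 0.0375i, |z|^2 = 0.1114
Iter 8: z = -0.3215 + 0.0271i, |z|^2 = 0.1041
Iter 9: z = -0.3274 + 0.0346i, |z|^2 = 0.1084
Iter 10: z = -0.3240 + 0.0294i, |z|^2 = 0.1058
Iter 11: z = -0.3259 + 0.0330i, |z|^2 = 0.1073
Iter 12: z = -0.3249 + 0.0305i, |z|^2 = 0.1065
Iter 13: z = -0.3254 + 0.0322i, |z|^2 = 0.1069
Did not escape in 14 iterations → in set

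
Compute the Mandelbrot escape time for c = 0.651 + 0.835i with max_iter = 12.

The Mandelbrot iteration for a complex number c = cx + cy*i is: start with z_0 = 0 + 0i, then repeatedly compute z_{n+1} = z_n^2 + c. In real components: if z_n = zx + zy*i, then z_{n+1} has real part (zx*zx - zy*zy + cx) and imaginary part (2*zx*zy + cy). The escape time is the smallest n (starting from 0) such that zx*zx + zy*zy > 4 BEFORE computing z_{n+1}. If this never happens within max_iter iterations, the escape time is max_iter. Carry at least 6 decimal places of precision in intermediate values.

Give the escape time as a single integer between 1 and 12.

Answer: 3

Derivation:
z_0 = 0 + 0i, c = 0.6510 + 0.8350i
Iter 1: z = 0.6510 + 0.8350i, |z|^2 = 1.1210
Iter 2: z = 0.3776 + 1.9222i, |z|^2 = 3.8373
Iter 3: z = -2.9012 + 2.2865i, |z|^2 = 13.6450
Escaped at iteration 3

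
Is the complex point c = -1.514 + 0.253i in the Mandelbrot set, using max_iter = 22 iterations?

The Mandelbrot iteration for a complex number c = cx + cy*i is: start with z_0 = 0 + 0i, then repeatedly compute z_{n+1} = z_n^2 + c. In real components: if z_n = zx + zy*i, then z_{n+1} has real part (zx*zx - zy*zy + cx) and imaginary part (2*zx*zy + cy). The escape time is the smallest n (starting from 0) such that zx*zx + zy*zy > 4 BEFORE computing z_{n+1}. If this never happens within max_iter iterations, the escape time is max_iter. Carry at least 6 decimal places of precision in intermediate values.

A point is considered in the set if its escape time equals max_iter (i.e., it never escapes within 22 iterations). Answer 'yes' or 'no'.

z_0 = 0 + 0i, c = -1.5140 + 0.2530i
Iter 1: z = -1.5140 + 0.2530i, |z|^2 = 2.3562
Iter 2: z = 0.7142 + -0.5131i, |z|^2 = 0.7733
Iter 3: z = -1.2672 + -0.4799i, |z|^2 = 1.8361
Iter 4: z = -0.1385 + 1.4692i, |z|^2 = 2.1777
Iter 5: z = -3.6533 + -0.1540i, |z|^2 = 13.3706
Escaped at iteration 5

Answer: no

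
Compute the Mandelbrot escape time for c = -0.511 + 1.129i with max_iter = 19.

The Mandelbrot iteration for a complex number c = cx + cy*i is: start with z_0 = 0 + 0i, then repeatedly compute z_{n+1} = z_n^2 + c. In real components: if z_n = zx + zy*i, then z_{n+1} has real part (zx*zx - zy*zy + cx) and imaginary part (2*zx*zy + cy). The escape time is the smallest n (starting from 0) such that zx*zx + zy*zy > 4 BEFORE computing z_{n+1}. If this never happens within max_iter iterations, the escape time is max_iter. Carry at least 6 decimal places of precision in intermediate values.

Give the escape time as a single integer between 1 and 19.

Answer: 3

Derivation:
z_0 = 0 + 0i, c = -0.5110 + 1.1290i
Iter 1: z = -0.5110 + 1.1290i, |z|^2 = 1.5358
Iter 2: z = -1.5245 + -0.0248i, |z|^2 = 2.3248
Iter 3: z = 1.8125 + 1.2047i, |z|^2 = 4.7367
Escaped at iteration 3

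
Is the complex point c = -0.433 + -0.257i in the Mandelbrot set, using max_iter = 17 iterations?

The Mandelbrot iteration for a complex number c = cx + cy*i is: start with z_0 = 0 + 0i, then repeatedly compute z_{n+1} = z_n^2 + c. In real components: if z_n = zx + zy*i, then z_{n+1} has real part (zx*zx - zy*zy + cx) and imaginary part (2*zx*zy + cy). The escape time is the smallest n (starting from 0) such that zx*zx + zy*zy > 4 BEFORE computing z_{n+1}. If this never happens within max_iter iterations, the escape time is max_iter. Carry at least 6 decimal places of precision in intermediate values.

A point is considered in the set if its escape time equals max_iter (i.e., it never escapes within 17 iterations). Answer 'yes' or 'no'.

Answer: yes

Derivation:
z_0 = 0 + 0i, c = -0.4330 + -0.2570i
Iter 1: z = -0.4330 + -0.2570i, |z|^2 = 0.2535
Iter 2: z = -0.3116 + -0.0344i, |z|^2 = 0.0983
Iter 3: z = -0.3371 + -0.2355i, |z|^2 = 0.1691
Iter 4: z = -0.3748 + -0.0982i, |z|^2 = 0.1501
Iter 5: z = -0.3021 + -0.1834i, |z|^2 = 0.1249
Iter 6: z = -0.3753 + -0.1462i, |z|^2 = 0.1623
Iter 7: z = -0.3135 + -0.1473i, |z|^2 = 0.1200
Iter 8: z = -0.3564 + -0.1647i, |z|^2 = 0.1541
Iter 9: z = -0.3331 + -0.1396i, |z|^2 = 0.1304
Iter 10: z = -0.3415 + -0.1640i, |z|^2 = 0.1435
Iter 11: z = -0.3432 + -0.1450i, |z|^2 = 0.1388
Iter 12: z = -0.3362 + -0.1575i, |z|^2 = 0.1378
Iter 13: z = -0.3448 + -0.1511i, |z|^2 = 0.1417
Iter 14: z = -0.3370 + -0.1528i, |z|^2 = 0.1369
Iter 15: z = -0.3428 + -0.1540i, |z|^2 = 0.1412
Iter 16: z = -0.3392 + -0.1514i, |z|^2 = 0.1380
Did not escape in 17 iterations → in set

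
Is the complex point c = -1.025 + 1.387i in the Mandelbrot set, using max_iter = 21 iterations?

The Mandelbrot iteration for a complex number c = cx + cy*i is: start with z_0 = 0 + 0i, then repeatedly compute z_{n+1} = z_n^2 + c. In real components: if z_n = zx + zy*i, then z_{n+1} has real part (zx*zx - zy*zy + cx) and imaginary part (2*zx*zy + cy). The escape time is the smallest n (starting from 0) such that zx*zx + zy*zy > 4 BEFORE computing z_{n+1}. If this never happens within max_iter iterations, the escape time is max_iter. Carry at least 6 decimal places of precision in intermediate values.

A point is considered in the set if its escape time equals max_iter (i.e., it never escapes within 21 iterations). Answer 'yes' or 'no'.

z_0 = 0 + 0i, c = -1.0250 + 1.3870i
Iter 1: z = -1.0250 + 1.3870i, |z|^2 = 2.9744
Iter 2: z = -1.8981 + -1.4563i, |z|^2 = 5.7239
Escaped at iteration 2

Answer: no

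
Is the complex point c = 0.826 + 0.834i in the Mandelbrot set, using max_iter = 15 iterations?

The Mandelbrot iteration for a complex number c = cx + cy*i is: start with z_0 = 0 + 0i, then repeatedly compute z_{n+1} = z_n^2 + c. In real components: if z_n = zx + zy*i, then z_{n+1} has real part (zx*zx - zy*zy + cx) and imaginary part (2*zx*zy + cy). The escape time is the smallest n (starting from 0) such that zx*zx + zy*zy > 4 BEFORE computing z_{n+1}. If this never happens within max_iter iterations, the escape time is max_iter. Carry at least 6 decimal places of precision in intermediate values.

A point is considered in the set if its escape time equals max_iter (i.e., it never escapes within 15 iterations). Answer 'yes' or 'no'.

z_0 = 0 + 0i, c = 0.8260 + 0.8340i
Iter 1: z = 0.8260 + 0.8340i, |z|^2 = 1.3778
Iter 2: z = 0.8127 + 2.2118i, |z|^2 = 5.5524
Escaped at iteration 2

Answer: no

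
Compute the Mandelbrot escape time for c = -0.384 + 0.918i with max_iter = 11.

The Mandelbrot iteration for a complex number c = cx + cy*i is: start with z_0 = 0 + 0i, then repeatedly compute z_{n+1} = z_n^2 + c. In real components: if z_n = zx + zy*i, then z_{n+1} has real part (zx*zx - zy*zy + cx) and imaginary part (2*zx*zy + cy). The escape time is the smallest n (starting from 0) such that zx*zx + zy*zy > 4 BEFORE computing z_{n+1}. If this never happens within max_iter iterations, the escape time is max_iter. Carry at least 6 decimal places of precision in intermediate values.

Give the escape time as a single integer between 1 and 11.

Answer: 5

Derivation:
z_0 = 0 + 0i, c = -0.3840 + 0.9180i
Iter 1: z = -0.3840 + 0.9180i, |z|^2 = 0.9902
Iter 2: z = -1.0793 + 0.2130i, |z|^2 = 1.2102
Iter 3: z = 0.7355 + 0.4583i, |z|^2 = 0.7509
Iter 4: z = -0.0531 + 1.5921i, |z|^2 = 2.5376
Iter 5: z = -2.9160 + 0.7489i, |z|^2 = 9.0636
Escaped at iteration 5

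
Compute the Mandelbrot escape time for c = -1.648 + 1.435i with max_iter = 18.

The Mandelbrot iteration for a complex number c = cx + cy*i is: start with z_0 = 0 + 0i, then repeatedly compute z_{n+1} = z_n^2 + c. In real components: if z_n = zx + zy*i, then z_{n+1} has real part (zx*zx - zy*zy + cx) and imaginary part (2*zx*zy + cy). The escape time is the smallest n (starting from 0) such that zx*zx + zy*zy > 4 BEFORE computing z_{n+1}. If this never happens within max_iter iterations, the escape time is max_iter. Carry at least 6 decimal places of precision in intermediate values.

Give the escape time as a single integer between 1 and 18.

z_0 = 0 + 0i, c = -1.6480 + 1.4350i
Iter 1: z = -1.6480 + 1.4350i, |z|^2 = 4.7751
Escaped at iteration 1

Answer: 1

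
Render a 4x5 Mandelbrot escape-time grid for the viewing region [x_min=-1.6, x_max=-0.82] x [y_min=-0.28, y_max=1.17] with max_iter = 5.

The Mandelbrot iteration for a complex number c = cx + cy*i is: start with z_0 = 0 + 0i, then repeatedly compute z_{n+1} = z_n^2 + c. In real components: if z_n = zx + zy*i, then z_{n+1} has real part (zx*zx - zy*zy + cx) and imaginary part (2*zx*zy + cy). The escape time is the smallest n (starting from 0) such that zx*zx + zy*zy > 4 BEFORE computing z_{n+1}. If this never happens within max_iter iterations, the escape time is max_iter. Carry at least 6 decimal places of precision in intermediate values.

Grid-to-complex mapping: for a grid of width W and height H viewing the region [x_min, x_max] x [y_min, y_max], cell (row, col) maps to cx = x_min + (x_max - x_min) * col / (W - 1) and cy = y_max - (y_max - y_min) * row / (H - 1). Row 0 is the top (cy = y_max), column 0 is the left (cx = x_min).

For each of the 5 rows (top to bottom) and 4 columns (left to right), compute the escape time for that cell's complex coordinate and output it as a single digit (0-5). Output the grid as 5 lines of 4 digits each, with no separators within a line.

(row=0, col=0): c = -1.6000 + 1.1700i → escape time 2
(row=0, col=1): c = -1.3400 + 1.1700i → escape time 2
(row=0, col=2): c = -1.0800 + 1.1700i → escape time 3
(row=0, col=3): c = -0.8200 + 1.1700i → escape time 3
(row=1, col=0): c = -1.6000 + 0.8075i → escape time 3
(row=1, col=1): c = -1.3400 + 0.8075i → escape time 3
(row=1, col=2): c = -1.0800 + 0.8075i → escape time 3
(row=1, col=3): c = -0.8200 + 0.8075i → escape time 4
(row=2, col=0): c = -1.6000 + 0.4450i → escape time 3
(row=2, col=1): c = -1.3400 + 0.4450i → escape time 4
(row=2, col=2): c = -1.0800 + 0.4450i → escape time 5
(row=2, col=3): c = -0.8200 + 0.4450i → escape time 5
(row=3, col=0): c = -1.6000 + 0.0825i → escape time 5
(row=3, col=1): c = -1.3400 + 0.0825i → escape time 5
(row=3, col=2): c = -1.0800 + 0.0825i → escape time 5
(row=3, col=3): c = -0.8200 + 0.0825i → escape time 5
(row=4, col=0): c = -1.6000 + -0.2800i → escape time 4
(row=4, col=1): c = -1.3400 + -0.2800i → escape time 5
(row=4, col=2): c = -1.0800 + -0.2800i → escape time 5
(row=4, col=3): c = -0.8200 + -0.2800i → escape time 5

Answer: 2233
3334
3455
5555
4555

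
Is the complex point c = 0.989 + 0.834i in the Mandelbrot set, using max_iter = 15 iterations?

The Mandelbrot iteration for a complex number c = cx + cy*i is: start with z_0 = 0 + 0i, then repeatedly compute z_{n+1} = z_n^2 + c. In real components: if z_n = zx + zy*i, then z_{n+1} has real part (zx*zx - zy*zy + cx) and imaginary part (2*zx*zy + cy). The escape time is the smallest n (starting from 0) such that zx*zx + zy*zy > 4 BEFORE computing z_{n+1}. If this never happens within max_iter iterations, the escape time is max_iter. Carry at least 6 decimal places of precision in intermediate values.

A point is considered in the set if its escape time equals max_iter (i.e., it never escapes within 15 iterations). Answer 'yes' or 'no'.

Answer: no

Derivation:
z_0 = 0 + 0i, c = 0.9890 + 0.8340i
Iter 1: z = 0.9890 + 0.8340i, |z|^2 = 1.6737
Iter 2: z = 1.2716 + 2.4837i, |z|^2 = 7.7854
Escaped at iteration 2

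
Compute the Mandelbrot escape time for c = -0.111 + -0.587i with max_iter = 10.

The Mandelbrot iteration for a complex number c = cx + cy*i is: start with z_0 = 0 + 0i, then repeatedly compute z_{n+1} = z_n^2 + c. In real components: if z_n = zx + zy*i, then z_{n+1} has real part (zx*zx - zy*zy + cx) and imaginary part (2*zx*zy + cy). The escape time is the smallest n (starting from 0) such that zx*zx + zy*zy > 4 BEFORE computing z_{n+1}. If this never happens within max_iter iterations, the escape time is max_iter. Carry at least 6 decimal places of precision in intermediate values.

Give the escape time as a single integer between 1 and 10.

Answer: 10

Derivation:
z_0 = 0 + 0i, c = -0.1110 + -0.5870i
Iter 1: z = -0.1110 + -0.5870i, |z|^2 = 0.3569
Iter 2: z = -0.4432 + -0.4567i, |z|^2 = 0.4050
Iter 3: z = -0.1231 + -0.1821i, |z|^2 = 0.0483
Iter 4: z = -0.1290 + -0.5422i, |z|^2 = 0.3106
Iter 5: z = -0.3883 + -0.4471i, |z|^2 = 0.3507
Iter 6: z = -0.1601 + -0.2398i, |z|^2 = 0.0831
Iter 7: z = -0.1429 + -0.5102i, |z|^2 = 0.2807
Iter 8: z = -0.3509 + -0.4412i, |z|^2 = 0.3178
Iter 9: z = -0.1825 + -0.2774i, |z|^2 = 0.1102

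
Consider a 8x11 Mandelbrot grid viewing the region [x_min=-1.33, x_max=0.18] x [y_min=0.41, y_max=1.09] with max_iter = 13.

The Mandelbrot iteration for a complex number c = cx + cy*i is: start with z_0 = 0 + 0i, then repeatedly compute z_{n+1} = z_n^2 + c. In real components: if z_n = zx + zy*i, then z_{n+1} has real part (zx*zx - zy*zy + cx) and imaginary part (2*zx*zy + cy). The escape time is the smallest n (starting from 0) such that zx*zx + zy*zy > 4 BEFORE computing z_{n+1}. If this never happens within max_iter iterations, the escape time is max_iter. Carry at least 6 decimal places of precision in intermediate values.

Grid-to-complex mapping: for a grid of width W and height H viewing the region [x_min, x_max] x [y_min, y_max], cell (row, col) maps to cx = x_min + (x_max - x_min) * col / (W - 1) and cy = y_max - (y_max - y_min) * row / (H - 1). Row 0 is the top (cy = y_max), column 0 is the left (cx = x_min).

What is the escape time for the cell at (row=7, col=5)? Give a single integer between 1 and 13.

z_0 = 0 + 0i, c = -0.2514 + 0.6140i
Iter 1: z = -0.2514 + 0.6140i, |z|^2 = 0.4402
Iter 2: z = -0.5652 + 0.3052i, |z|^2 = 0.4126
Iter 3: z = -0.0251 + 0.2689i, |z|^2 = 0.0730
Iter 4: z = -0.3231 + 0.6005i, |z|^2 = 0.4650
Iter 5: z = -0.5076 + 0.2259i, |z|^2 = 0.3087
Iter 6: z = -0.0448 + 0.3846i, |z|^2 = 0.1500
Iter 7: z = -0.3974 + 0.5795i, |z|^2 = 0.4937
Iter 8: z = -0.4294 + 0.1534i, |z|^2 = 0.2079
Iter 9: z = -0.0906 + 0.4822i, |z|^2 = 0.2408
Iter 10: z = -0.4758 + 0.5266i, |z|^2 = 0.5037
Iter 11: z = -0.3024 + 0.1129i, |z|^2 = 0.1042
Iter 12: z = -0.1727 + 0.5457i, |z|^2 = 0.3276

Answer: 13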